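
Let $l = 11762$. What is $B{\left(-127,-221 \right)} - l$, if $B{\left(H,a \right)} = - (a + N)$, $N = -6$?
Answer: $-11535$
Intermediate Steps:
$B{\left(H,a \right)} = 6 - a$ ($B{\left(H,a \right)} = - (a - 6) = - (-6 + a) = 6 - a$)
$B{\left(-127,-221 \right)} - l = \left(6 - -221\right) - 11762 = \left(6 + 221\right) - 11762 = 227 - 11762 = -11535$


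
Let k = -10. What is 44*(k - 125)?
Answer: -5940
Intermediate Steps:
44*(k - 125) = 44*(-10 - 125) = 44*(-135) = -5940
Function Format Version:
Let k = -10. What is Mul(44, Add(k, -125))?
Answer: -5940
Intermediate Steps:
Mul(44, Add(k, -125)) = Mul(44, Add(-10, -125)) = Mul(44, -135) = -5940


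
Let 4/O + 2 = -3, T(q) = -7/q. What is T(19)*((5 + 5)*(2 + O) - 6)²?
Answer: -252/19 ≈ -13.263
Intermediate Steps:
O = -⅘ (O = 4/(-2 - 3) = 4/(-5) = 4*(-⅕) = -⅘ ≈ -0.80000)
T(19)*((5 + 5)*(2 + O) - 6)² = (-7/19)*((5 + 5)*(2 - ⅘) - 6)² = (-7*1/19)*(10*(6/5) - 6)² = -7*(12 - 6)²/19 = -7/19*6² = -7/19*36 = -252/19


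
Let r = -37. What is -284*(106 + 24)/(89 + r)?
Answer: -710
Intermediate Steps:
-284*(106 + 24)/(89 + r) = -284*(106 + 24)/(89 - 37) = -36920/52 = -284*5/2 = -710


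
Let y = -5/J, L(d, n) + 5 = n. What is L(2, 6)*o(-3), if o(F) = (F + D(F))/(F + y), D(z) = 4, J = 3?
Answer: -3/14 ≈ -0.21429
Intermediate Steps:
L(d, n) = -5 + n
y = -5/3 ≈ -1.6667
o(F) = (4 + F)/(-5/3 + F) (o(F) = (F + 4)/(F - 5/3) = (4 + F)/(-5/3 + F))
L(2, 6)*o(-3) = (-5 + 6)*(3*(4 - 3)/(-5 + 3*(-3))) = 1*(3*1/(-5 - 9)) = 1*(3*1/(-14)) = 1*(3*(-1/14)*1) = 1*(-3/14) = -3/14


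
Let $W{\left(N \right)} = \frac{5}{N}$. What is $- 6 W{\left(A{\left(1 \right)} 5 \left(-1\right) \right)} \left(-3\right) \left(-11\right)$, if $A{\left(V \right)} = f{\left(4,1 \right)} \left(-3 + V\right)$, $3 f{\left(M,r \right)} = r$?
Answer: $-297$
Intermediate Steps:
$f{\left(M,r \right)} = \frac{r}{3}$
$A{\left(V \right)} = -1 + \frac{V}{3}$ ($A{\left(V \right)} = \frac{1}{3} \cdot 1 \left(-3 + V\right) = \frac{-3 + V}{3} = -1 + \frac{V}{3}$)
$- 6 W{\left(A{\left(1 \right)} 5 \left(-1\right) \right)} \left(-3\right) \left(-11\right) = - 6 \frac{5}{\left(-1 + \frac{1}{3} \cdot 1\right) 5 \left(-1\right)} \left(-3\right) \left(-11\right) = - 6 \frac{5}{\left(-1 + \frac{1}{3}\right) 5 \left(-1\right)} \left(-3\right) \left(-11\right) = - 6 \frac{5}{\left(- \frac{2}{3}\right) 5 \left(-1\right)} \left(-3\right) \left(-11\right) = - 6 \frac{5}{\left(- \frac{10}{3}\right) \left(-1\right)} \left(-3\right) \left(-11\right) = - 6 \frac{5}{\frac{10}{3}} \left(-3\right) \left(-11\right) = - 6 \cdot 5 \cdot \frac{3}{10} \left(-3\right) \left(-11\right) = - 6 \cdot \frac{3}{2} \left(-3\right) \left(-11\right) = - 6 \left(\left(- \frac{9}{2}\right) \left(-11\right)\right) = \left(-6\right) \frac{99}{2} = -297$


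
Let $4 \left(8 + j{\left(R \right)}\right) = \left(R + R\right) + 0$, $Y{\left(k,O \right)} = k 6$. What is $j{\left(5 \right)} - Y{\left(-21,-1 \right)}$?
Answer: $\frac{241}{2} \approx 120.5$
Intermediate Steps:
$Y{\left(k,O \right)} = 6 k$
$j{\left(R \right)} = -8 + \frac{R}{2}$ ($j{\left(R \right)} = -8 + \frac{\left(R + R\right) + 0}{4} = -8 + \frac{2 R + 0}{4} = -8 + \frac{2 R}{4} = -8 + \frac{R}{2}$)
$j{\left(5 \right)} - Y{\left(-21,-1 \right)} = \left(-8 + \frac{1}{2} \cdot 5\right) - 6 \left(-21\right) = \left(-8 + \frac{5}{2}\right) - -126 = - \frac{11}{2} + 126 = \frac{241}{2}$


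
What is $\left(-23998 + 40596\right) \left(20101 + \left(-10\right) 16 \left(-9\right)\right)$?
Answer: $357537518$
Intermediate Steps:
$\left(-23998 + 40596\right) \left(20101 + \left(-10\right) 16 \left(-9\right)\right) = 16598 \left(20101 - -1440\right) = 16598 \left(20101 + 1440\right) = 16598 \cdot 21541 = 357537518$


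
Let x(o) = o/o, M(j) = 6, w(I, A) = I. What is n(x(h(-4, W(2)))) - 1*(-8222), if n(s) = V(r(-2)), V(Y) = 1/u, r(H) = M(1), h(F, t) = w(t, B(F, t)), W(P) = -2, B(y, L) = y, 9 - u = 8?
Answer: 8223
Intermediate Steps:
u = 1 (u = 9 - 1*8 = 9 - 8 = 1)
h(F, t) = t
x(o) = 1
r(H) = 6
V(Y) = 1 (V(Y) = 1/1 = 1)
n(s) = 1
n(x(h(-4, W(2)))) - 1*(-8222) = 1 - 1*(-8222) = 1 + 8222 = 8223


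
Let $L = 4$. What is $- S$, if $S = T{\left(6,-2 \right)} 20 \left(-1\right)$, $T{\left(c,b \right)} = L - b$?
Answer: $120$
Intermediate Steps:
$T{\left(c,b \right)} = 4 - b$
$S = -120$ ($S = \left(4 - -2\right) 20 \left(-1\right) = \left(4 + 2\right) 20 \left(-1\right) = 6 \cdot 20 \left(-1\right) = 120 \left(-1\right) = -120$)
$- S = \left(-1\right) \left(-120\right) = 120$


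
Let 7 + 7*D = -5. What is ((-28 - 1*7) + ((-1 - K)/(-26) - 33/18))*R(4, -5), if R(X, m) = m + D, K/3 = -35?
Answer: 1645/6 ≈ 274.17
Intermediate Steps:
K = -105 (K = 3*(-35) = -105)
D = -12/7 (D = -1 + (⅐)*(-5) = -1 - 5/7 = -12/7 ≈ -1.7143)
R(X, m) = -12/7 + m (R(X, m) = m - 12/7 = -12/7 + m)
((-28 - 1*7) + ((-1 - K)/(-26) - 33/18))*R(4, -5) = ((-28 - 1*7) + ((-1 - 1*(-105))/(-26) - 33/18))*(-12/7 - 5) = ((-28 - 7) + ((-1 + 105)*(-1/26) - 33*1/18))*(-47/7) = (-35 + (104*(-1/26) - 11/6))*(-47/7) = (-35 + (-4 - 11/6))*(-47/7) = (-35 - 35/6)*(-47/7) = -245/6*(-47/7) = 1645/6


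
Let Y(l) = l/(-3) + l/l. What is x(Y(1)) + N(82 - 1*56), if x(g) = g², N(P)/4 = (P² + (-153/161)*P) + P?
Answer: 3926228/1449 ≈ 2709.6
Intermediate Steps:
N(P) = 4*P² + 32*P/161 (N(P) = 4*((P² + (-153/161)*P) + P) = 4*((P² + (-153*1/161)*P) + P) = 4*((P² - 153*P/161) + P) = 4*(P² + 8*P/161) = 4*P² + 32*P/161)
Y(l) = 1 - l/3 (Y(l) = l*(-⅓) + 1 = -l/3 + 1 = 1 - l/3)
x(Y(1)) + N(82 - 1*56) = (1 - ⅓*1)² + 4*(82 - 1*56)*(8 + 161*(82 - 1*56))/161 = (1 - ⅓)² + 4*(82 - 56)*(8 + 161*(82 - 56))/161 = (⅔)² + (4/161)*26*(8 + 161*26) = 4/9 + (4/161)*26*(8 + 4186) = 4/9 + (4/161)*26*4194 = 4/9 + 436176/161 = 3926228/1449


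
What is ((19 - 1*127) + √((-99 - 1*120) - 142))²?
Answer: 11303 - 4104*I ≈ 11303.0 - 4104.0*I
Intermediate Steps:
((19 - 1*127) + √((-99 - 1*120) - 142))² = ((19 - 127) + √((-99 - 120) - 142))² = (-108 + √(-219 - 142))² = (-108 + √(-361))² = (-108 + 19*I)²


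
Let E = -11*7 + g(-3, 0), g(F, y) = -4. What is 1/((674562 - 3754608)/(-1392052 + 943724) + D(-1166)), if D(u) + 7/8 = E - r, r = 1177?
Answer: -448328/561308865 ≈ -0.00079872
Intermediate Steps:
E = -81 (E = -11*7 - 4 = -77 - 4 = -81)
D(u) = -10071/8 (D(u) = -7/8 + (-81 - 1*1177) = -7/8 + (-81 - 1177) = -7/8 - 1258 = -10071/8)
1/((674562 - 3754608)/(-1392052 + 943724) + D(-1166)) = 1/((674562 - 3754608)/(-1392052 + 943724) - 10071/8) = 1/(-3080046/(-448328) - 10071/8) = 1/(-3080046*(-1/448328) - 10071/8) = 1/(1540023/224164 - 10071/8) = 1/(-561308865/448328) = -448328/561308865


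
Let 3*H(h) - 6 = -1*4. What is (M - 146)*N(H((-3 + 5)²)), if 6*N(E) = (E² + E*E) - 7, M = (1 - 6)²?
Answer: 6655/54 ≈ 123.24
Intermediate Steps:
H(h) = ⅔ (H(h) = 2 + (-1*4)/3 = 2 + (⅓)*(-4) = 2 - 4/3 = ⅔)
M = 25 (M = (-5)² = 25)
N(E) = -7/6 + E²/3 (N(E) = ((E² + E*E) - 7)/6 = ((E² + E²) - 7)/6 = (2*E² - 7)/6 = (-7 + 2*E²)/6 = -7/6 + E²/3)
(M - 146)*N(H((-3 + 5)²)) = (25 - 146)*(-7/6 + (⅔)²/3) = -121*(-7/6 + (⅓)*(4/9)) = -121*(-7/6 + 4/27) = -121*(-55/54) = 6655/54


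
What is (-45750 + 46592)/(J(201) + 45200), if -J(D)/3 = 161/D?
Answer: 56414/3028239 ≈ 0.018629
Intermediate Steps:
J(D) = -483/D
(-45750 + 46592)/(J(201) + 45200) = (-45750 + 46592)/(-483/201 + 45200) = 842/(-483*1/201 + 45200) = 842/(-161/67 + 45200) = 842/(3028239/67) = 842*(67/3028239) = 56414/3028239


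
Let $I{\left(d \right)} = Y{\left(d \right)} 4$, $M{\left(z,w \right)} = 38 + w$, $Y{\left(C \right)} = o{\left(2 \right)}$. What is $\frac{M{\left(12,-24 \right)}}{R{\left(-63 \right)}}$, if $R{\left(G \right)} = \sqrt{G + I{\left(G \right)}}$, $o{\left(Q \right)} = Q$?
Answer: $- \frac{14 i \sqrt{55}}{55} \approx - 1.8878 i$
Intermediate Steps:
$Y{\left(C \right)} = 2$
$I{\left(d \right)} = 8$ ($I{\left(d \right)} = 2 \cdot 4 = 8$)
$R{\left(G \right)} = \sqrt{8 + G}$ ($R{\left(G \right)} = \sqrt{G + 8} = \sqrt{8 + G}$)
$\frac{M{\left(12,-24 \right)}}{R{\left(-63 \right)}} = \frac{38 - 24}{\sqrt{8 - 63}} = \frac{14}{\sqrt{-55}} = \frac{14}{i \sqrt{55}} = 14 \left(- \frac{i \sqrt{55}}{55}\right) = - \frac{14 i \sqrt{55}}{55}$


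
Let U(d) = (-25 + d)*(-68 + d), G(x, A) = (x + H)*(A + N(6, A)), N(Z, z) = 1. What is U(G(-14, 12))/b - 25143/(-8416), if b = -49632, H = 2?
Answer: 28333721/13053216 ≈ 2.1706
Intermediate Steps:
G(x, A) = (1 + A)*(2 + x) (G(x, A) = (x + 2)*(A + 1) = (2 + x)*(1 + A) = (1 + A)*(2 + x))
U(d) = (-68 + d)*(-25 + d)
U(G(-14, 12))/b - 25143/(-8416) = (1700 + (2 - 14 + 2*12 + 12*(-14))² - 93*(2 - 14 + 2*12 + 12*(-14)))/(-49632) - 25143/(-8416) = (1700 + (2 - 14 + 24 - 168)² - 93*(2 - 14 + 24 - 168))*(-1/49632) - 25143*(-1/8416) = (1700 + (-156)² - 93*(-156))*(-1/49632) + 25143/8416 = (1700 + 24336 + 14508)*(-1/49632) + 25143/8416 = 40544*(-1/49632) + 25143/8416 = -1267/1551 + 25143/8416 = 28333721/13053216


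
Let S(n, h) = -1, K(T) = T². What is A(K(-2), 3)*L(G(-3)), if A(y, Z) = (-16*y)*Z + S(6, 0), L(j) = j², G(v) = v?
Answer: -1737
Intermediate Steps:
A(y, Z) = -1 - 16*Z*y (A(y, Z) = (-16*y)*Z - 1 = -16*Z*y - 1 = -1 - 16*Z*y)
A(K(-2), 3)*L(G(-3)) = (-1 - 16*3*(-2)²)*(-3)² = (-1 - 16*3*4)*9 = (-1 - 192)*9 = -193*9 = -1737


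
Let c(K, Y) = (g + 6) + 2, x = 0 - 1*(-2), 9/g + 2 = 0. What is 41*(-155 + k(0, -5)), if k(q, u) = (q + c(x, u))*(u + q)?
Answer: -14145/2 ≈ -7072.5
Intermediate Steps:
g = -9/2 (g = 9/(-2 + 0) = 9/(-2) = 9*(-½) = -9/2 ≈ -4.5000)
x = 2 (x = 0 + 2 = 2)
c(K, Y) = 7/2 (c(K, Y) = (-9/2 + 6) + 2 = 3/2 + 2 = 7/2)
k(q, u) = (7/2 + q)*(q + u) (k(q, u) = (q + 7/2)*(u + q) = (7/2 + q)*(q + u))
41*(-155 + k(0, -5)) = 41*(-155 + (0² + (7/2)*0 + (7/2)*(-5) + 0*(-5))) = 41*(-155 + (0 + 0 - 35/2 + 0)) = 41*(-155 - 35/2) = 41*(-345/2) = -14145/2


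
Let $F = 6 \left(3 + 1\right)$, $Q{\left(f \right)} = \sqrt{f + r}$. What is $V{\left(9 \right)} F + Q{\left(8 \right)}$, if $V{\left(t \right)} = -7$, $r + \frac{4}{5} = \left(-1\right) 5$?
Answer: $-168 + \frac{\sqrt{55}}{5} \approx -166.52$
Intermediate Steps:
$r = - \frac{29}{5}$ ($r = - \frac{4}{5} - 5 = - \frac{29}{5} \approx -5.8$)
$Q{\left(f \right)} = \sqrt{- \frac{29}{5} + f}$ ($Q{\left(f \right)} = \sqrt{f - \frac{29}{5}} = \sqrt{- \frac{29}{5} + f}$)
$F = 24$ ($F = 6 \cdot 4 = 24$)
$V{\left(9 \right)} F + Q{\left(8 \right)} = \left(-7\right) 24 + \frac{\sqrt{-145 + 25 \cdot 8}}{5} = -168 + \frac{\sqrt{-145 + 200}}{5} = -168 + \frac{\sqrt{55}}{5}$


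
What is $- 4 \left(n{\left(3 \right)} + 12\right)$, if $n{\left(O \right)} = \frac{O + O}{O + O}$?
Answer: $-52$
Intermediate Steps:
$n{\left(O \right)} = 1$ ($n{\left(O \right)} = \frac{2 O}{2 O} = 2 O \frac{1}{2 O} = 1$)
$- 4 \left(n{\left(3 \right)} + 12\right) = - 4 \left(1 + 12\right) = \left(-4\right) 13 = -52$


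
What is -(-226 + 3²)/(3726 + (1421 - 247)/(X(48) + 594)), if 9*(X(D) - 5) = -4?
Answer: 1168979/20082528 ≈ 0.058209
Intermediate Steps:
X(D) = 41/9 (X(D) = 5 + (⅑)*(-4) = 5 - 4/9 = 41/9)
-(-226 + 3²)/(3726 + (1421 - 247)/(X(48) + 594)) = -(-226 + 3²)/(3726 + (1421 - 247)/(41/9 + 594)) = -(-226 + 9)/(3726 + 1174/(5387/9)) = -(-217)/(3726 + 1174*(9/5387)) = -(-217)/(3726 + 10566/5387) = -(-217)/20082528/5387 = -(-217)*5387/20082528 = -1*(-1168979/20082528) = 1168979/20082528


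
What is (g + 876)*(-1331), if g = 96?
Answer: -1293732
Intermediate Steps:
(g + 876)*(-1331) = (96 + 876)*(-1331) = 972*(-1331) = -1293732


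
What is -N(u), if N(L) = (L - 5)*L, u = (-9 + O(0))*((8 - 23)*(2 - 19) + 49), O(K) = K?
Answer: -7499376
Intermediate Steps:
u = -2736 (u = (-9 + 0)*((8 - 23)*(2 - 19) + 49) = -9*(-15*(-17) + 49) = -9*(255 + 49) = -9*304 = -2736)
N(L) = L*(-5 + L) (N(L) = (-5 + L)*L = L*(-5 + L))
-N(u) = -(-2736)*(-5 - 2736) = -(-2736)*(-2741) = -1*7499376 = -7499376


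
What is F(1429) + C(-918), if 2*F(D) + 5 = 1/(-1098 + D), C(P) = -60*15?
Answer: -298727/331 ≈ -902.50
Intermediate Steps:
C(P) = -900
F(D) = -5/2 + 1/(2*(-1098 + D))
F(1429) + C(-918) = (5491 - 5*1429)/(2*(-1098 + 1429)) - 900 = (½)*(5491 - 7145)/331 - 900 = (½)*(1/331)*(-1654) - 900 = -827/331 - 900 = -298727/331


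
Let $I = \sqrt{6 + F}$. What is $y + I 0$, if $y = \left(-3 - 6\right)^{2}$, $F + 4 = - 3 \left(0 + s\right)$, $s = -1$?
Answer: $81$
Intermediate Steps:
$F = -1$ ($F = -4 - 3 \left(0 - 1\right) = -4 - -3 = -4 + 3 = -1$)
$y = 81$ ($y = \left(-9\right)^{2} = 81$)
$I = \sqrt{5}$ ($I = \sqrt{6 - 1} = \sqrt{5} \approx 2.2361$)
$y + I 0 = 81 + \sqrt{5} \cdot 0 = 81 + 0 = 81$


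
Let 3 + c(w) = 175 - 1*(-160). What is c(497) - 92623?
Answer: -92291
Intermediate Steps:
c(w) = 332 (c(w) = -3 + (175 - 1*(-160)) = -3 + (175 + 160) = -3 + 335 = 332)
c(497) - 92623 = 332 - 92623 = -92291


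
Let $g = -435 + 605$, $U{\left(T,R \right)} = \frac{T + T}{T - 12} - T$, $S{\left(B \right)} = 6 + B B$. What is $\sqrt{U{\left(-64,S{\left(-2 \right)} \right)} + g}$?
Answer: $\frac{\sqrt{85082}}{19} \approx 15.352$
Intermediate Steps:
$S{\left(B \right)} = 6 + B^{2}$
$U{\left(T,R \right)} = - T + \frac{2 T}{-12 + T}$ ($U{\left(T,R \right)} = \frac{2 T}{-12 + T} - T = - T + \frac{2 T}{-12 + T}$)
$g = 170$
$\sqrt{U{\left(-64,S{\left(-2 \right)} \right)} + g} = \sqrt{- \frac{64 \left(14 - -64\right)}{-12 - 64} + 170} = \sqrt{- \frac{64 \left(14 + 64\right)}{-76} + 170} = \sqrt{\left(-64\right) \left(- \frac{1}{76}\right) 78 + 170} = \sqrt{\frac{1248}{19} + 170} = \sqrt{\frac{4478}{19}} = \frac{\sqrt{85082}}{19}$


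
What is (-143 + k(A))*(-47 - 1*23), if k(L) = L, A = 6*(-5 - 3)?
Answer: 13370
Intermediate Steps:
A = -48 (A = 6*(-8) = -48)
(-143 + k(A))*(-47 - 1*23) = (-143 - 48)*(-47 - 1*23) = -191*(-47 - 23) = -191*(-70) = 13370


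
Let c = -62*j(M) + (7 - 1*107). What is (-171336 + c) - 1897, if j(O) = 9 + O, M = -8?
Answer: -173395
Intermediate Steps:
c = -162 (c = -62*(9 - 8) + (7 - 1*107) = -62*1 + (7 - 107) = -62 - 100 = -162)
(-171336 + c) - 1897 = (-171336 - 162) - 1897 = -171498 - 1897 = -173395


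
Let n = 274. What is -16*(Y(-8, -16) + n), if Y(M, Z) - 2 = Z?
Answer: -4160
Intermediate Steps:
Y(M, Z) = 2 + Z
-16*(Y(-8, -16) + n) = -16*((2 - 16) + 274) = -16*(-14 + 274) = -16*260 = -4160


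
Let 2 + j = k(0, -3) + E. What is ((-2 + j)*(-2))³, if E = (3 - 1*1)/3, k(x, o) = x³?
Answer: 8000/27 ≈ 296.30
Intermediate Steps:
E = ⅔ (E = (3 - 1)*(⅓) = 2*(⅓) = ⅔ ≈ 0.66667)
j = -4/3 (j = -2 + (0³ + ⅔) = -2 + (0 + ⅔) = -2 + ⅔ = -4/3 ≈ -1.3333)
((-2 + j)*(-2))³ = ((-2 - 4/3)*(-2))³ = (-10/3*(-2))³ = (20/3)³ = 8000/27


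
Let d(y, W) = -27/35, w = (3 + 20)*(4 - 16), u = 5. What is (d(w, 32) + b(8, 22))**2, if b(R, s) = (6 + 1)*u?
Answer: 1435204/1225 ≈ 1171.6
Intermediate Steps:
b(R, s) = 35 (b(R, s) = (6 + 1)*5 = 7*5 = 35)
w = -276 (w = 23*(-12) = -276)
d(y, W) = -27/35 (d(y, W) = -27*1/35 = -27/35)
(d(w, 32) + b(8, 22))**2 = (-27/35 + 35)**2 = (1198/35)**2 = 1435204/1225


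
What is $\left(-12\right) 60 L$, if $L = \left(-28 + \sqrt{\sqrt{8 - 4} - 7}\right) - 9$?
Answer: $26640 - 720 i \sqrt{5} \approx 26640.0 - 1610.0 i$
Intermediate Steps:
$L = -37 + i \sqrt{5}$ ($L = \left(-28 + \sqrt{\sqrt{8 - 4} - 7}\right) - 9 = \left(-28 + \sqrt{\sqrt{4} - 7}\right) - 9 = \left(-28 + \sqrt{2 - 7}\right) - 9 = \left(-28 + \sqrt{-5}\right) - 9 = \left(-28 + i \sqrt{5}\right) - 9 = -37 + i \sqrt{5} \approx -37.0 + 2.2361 i$)
$\left(-12\right) 60 L = \left(-12\right) 60 \left(-37 + i \sqrt{5}\right) = - 720 \left(-37 + i \sqrt{5}\right) = 26640 - 720 i \sqrt{5}$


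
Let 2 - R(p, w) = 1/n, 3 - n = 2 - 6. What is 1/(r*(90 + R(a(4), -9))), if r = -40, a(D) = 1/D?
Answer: -7/25720 ≈ -0.00027216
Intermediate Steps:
n = 7 (n = 3 - (2 - 6) = 3 - 1*(-4) = 3 + 4 = 7)
R(p, w) = 13/7 (R(p, w) = 2 - 1/7 = 2 - 1*⅐ = 2 - ⅐ = 13/7)
1/(r*(90 + R(a(4), -9))) = 1/(-40*(90 + 13/7)) = 1/(-40*643/7) = 1/(-25720/7) = -7/25720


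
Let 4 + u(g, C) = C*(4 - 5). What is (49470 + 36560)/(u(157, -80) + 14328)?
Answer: 43015/7202 ≈ 5.9726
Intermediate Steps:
u(g, C) = -4 - C (u(g, C) = -4 + C*(4 - 5) = -4 + C*(-1) = -4 - C)
(49470 + 36560)/(u(157, -80) + 14328) = (49470 + 36560)/((-4 - 1*(-80)) + 14328) = 86030/((-4 + 80) + 14328) = 86030/(76 + 14328) = 86030/14404 = 86030*(1/14404) = 43015/7202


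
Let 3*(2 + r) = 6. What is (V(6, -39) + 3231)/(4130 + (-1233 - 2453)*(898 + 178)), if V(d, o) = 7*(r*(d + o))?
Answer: -3231/3962006 ≈ -0.00081550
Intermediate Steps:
r = 0 (r = -2 + (1/3)*6 = -2 + 2 = 0)
V(d, o) = 0 (V(d, o) = 7*(0*(d + o)) = 7*0 = 0)
(V(6, -39) + 3231)/(4130 + (-1233 - 2453)*(898 + 178)) = (0 + 3231)/(4130 + (-1233 - 2453)*(898 + 178)) = 3231/(4130 - 3686*1076) = 3231/(4130 - 3966136) = 3231/(-3962006) = 3231*(-1/3962006) = -3231/3962006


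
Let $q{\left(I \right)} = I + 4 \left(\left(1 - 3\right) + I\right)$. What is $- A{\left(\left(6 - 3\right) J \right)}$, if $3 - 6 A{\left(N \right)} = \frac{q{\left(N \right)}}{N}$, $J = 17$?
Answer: $\frac{47}{153} \approx 0.30719$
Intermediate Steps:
$q{\left(I \right)} = -8 + 5 I$ ($q{\left(I \right)} = I + 4 \left(-2 + I\right) = I + \left(-8 + 4 I\right) = -8 + 5 I$)
$A{\left(N \right)} = \frac{1}{2} - \frac{-8 + 5 N}{6 N}$ ($A{\left(N \right)} = \frac{1}{2} - \frac{\left(-8 + 5 N\right) \frac{1}{N}}{6} = \frac{1}{2} - \frac{\frac{1}{N} \left(-8 + 5 N\right)}{6} = \frac{1}{2} - \frac{-8 + 5 N}{6 N}$)
$- A{\left(\left(6 - 3\right) J \right)} = - \frac{4 - \left(6 - 3\right) 17}{3 \left(6 - 3\right) 17} = - \frac{4 - 3 \cdot 17}{3 \cdot 3 \cdot 17} = - \frac{4 - 51}{3 \cdot 51} = - \frac{-47}{3 \cdot 51} = \left(-1\right) \left(- \frac{47}{153}\right) = \frac{47}{153}$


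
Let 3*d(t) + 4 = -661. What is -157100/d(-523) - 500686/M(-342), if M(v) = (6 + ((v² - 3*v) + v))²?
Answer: 652395281639461/920523837114 ≈ 708.72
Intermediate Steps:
d(t) = -665/3 (d(t) = -4/3 + (⅓)*(-661) = -4/3 - 661/3 = -665/3)
M(v) = (6 + v² - 2*v)² (M(v) = (6 + (v² - 2*v))² = (6 + v² - 2*v)²)
-157100/d(-523) - 500686/M(-342) = -157100/(-665/3) - 500686/(6 + (-342)² - 2*(-342))² = -157100*(-3/665) - 500686/(6 + 116964 + 684)² = 94260/133 - 500686/(117654²) = 94260/133 - 500686/13842463716 = 94260/133 - 500686*1/13842463716 = 94260/133 - 250343/6921231858 = 652395281639461/920523837114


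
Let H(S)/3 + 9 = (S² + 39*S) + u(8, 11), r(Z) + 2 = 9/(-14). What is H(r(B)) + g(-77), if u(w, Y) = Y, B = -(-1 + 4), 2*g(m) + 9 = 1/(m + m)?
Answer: -309131/1078 ≈ -286.76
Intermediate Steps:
g(m) = -9/2 + 1/(4*m) (g(m) = -9/2 + 1/(2*(m + m)) = -9/2 + 1/(2*((2*m))) = -9/2 + (1/(2*m))/2 = -9/2 + 1/(4*m))
B = -3 (B = -1*3 = -3)
r(Z) = -37/14 (r(Z) = -2 + 9/(-14) = -2 + 9*(-1/14) = -2 - 9/14 = -37/14)
H(S) = 6 + 3*S² + 117*S (H(S) = -27 + 3*((S² + 39*S) + 11) = -27 + 3*(11 + S² + 39*S) = -27 + (33 + 3*S² + 117*S) = 6 + 3*S² + 117*S)
H(r(B)) + g(-77) = (6 + 3*(-37/14)² + 117*(-37/14)) + (¼)*(1 - 18*(-77))/(-77) = (6 + 3*(1369/196) - 4329/14) + (¼)*(-1/77)*(1 + 1386) = (6 + 4107/196 - 4329/14) + (¼)*(-1/77)*1387 = -55323/196 - 1387/308 = -309131/1078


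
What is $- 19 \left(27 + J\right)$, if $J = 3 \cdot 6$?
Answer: $-855$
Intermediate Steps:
$J = 18$
$- 19 \left(27 + J\right) = - 19 \left(27 + 18\right) = \left(-19\right) 45 = -855$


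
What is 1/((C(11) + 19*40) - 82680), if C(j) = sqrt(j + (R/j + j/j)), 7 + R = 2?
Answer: -901120/73819750273 - sqrt(1397)/73819750273 ≈ -1.2208e-5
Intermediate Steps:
R = -5 (R = -7 + 2 = -5)
C(j) = sqrt(1 + j - 5/j) (C(j) = sqrt(j + (-5/j + j/j)) = sqrt(j + (-5/j + 1)) = sqrt(j + (1 - 5/j)) = sqrt(1 + j - 5/j))
1/((C(11) + 19*40) - 82680) = 1/((sqrt(1 + 11 - 5/11) + 19*40) - 82680) = 1/((sqrt(1 + 11 - 5*1/11) + 760) - 82680) = 1/((sqrt(1 + 11 - 5/11) + 760) - 82680) = 1/((sqrt(127/11) + 760) - 82680) = 1/((sqrt(1397)/11 + 760) - 82680) = 1/((760 + sqrt(1397)/11) - 82680) = 1/(-81920 + sqrt(1397)/11)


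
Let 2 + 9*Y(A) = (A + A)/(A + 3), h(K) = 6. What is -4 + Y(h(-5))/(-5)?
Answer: -538/135 ≈ -3.9852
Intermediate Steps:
Y(A) = -2/9 + 2*A/(9*(3 + A)) (Y(A) = -2/9 + ((A + A)/(A + 3))/9 = -2/9 + ((2*A)/(3 + A))/9 = -2/9 + (2*A/(3 + A))/9 = -2/9 + 2*A/(9*(3 + A)))
-4 + Y(h(-5))/(-5) = -4 + (-2/(9 + 3*6))/(-5) = -4 - (-2)/(5*(9 + 18)) = -4 - (-2)/(5*27) = -4 - ⅕*(-2/27) = -4 + 2/135 = -538/135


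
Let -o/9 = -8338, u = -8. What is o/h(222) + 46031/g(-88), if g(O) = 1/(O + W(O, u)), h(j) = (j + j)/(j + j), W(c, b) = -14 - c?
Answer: -569392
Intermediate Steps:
h(j) = 1 (h(j) = (2*j)/((2*j)) = (2*j)*(1/(2*j)) = 1)
g(O) = -1/14 (g(O) = 1/(O + (-14 - O)) = 1/(-14) = -1/14)
o = 75042 (o = -9*(-8338) = 75042)
o/h(222) + 46031/g(-88) = 75042/1 + 46031/(-1/14) = 75042*1 + 46031*(-14) = 75042 - 644434 = -569392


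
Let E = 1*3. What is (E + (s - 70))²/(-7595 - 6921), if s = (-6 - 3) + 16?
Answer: -900/3629 ≈ -0.24800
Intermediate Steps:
E = 3
s = 7 (s = -9 + 16 = 7)
(E + (s - 70))²/(-7595 - 6921) = (3 + (7 - 70))²/(-7595 - 6921) = (3 - 63)²/(-14516) = (-60)²*(-1/14516) = 3600*(-1/14516) = -900/3629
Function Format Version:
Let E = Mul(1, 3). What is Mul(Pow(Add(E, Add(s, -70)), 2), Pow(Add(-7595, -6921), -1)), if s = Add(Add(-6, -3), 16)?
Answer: Rational(-900, 3629) ≈ -0.24800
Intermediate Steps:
E = 3
s = 7 (s = Add(-9, 16) = 7)
Mul(Pow(Add(E, Add(s, -70)), 2), Pow(Add(-7595, -6921), -1)) = Mul(Pow(Add(3, Add(7, -70)), 2), Pow(Add(-7595, -6921), -1)) = Mul(Pow(Add(3, -63), 2), Pow(-14516, -1)) = Mul(Pow(-60, 2), Rational(-1, 14516)) = Mul(3600, Rational(-1, 14516)) = Rational(-900, 3629)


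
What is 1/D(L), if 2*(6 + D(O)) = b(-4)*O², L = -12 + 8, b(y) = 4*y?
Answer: -1/134 ≈ -0.0074627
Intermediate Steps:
L = -4
D(O) = -6 - 8*O² (D(O) = -6 + ((4*(-4))*O²)/2 = -6 + (-16*O²)/2 = -6 - 8*O²)
1/D(L) = 1/(-6 - 8*(-4)²) = 1/(-6 - 8*16) = 1/(-6 - 128) = 1/(-134) = -1/134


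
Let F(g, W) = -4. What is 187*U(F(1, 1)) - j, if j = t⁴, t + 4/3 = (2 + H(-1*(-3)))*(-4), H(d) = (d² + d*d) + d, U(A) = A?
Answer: -6146620588/81 ≈ -7.5884e+7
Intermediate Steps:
H(d) = d + 2*d² (H(d) = (d² + d²) + d = 2*d² + d = d + 2*d²)
t = -280/3 (t = -4/3 + (2 + (-1*(-3))*(1 + 2*(-1*(-3))))*(-4) = -4/3 + (2 + 3*(1 + 2*3))*(-4) = -4/3 + (2 + 3*(1 + 6))*(-4) = -4/3 + (2 + 3*7)*(-4) = -4/3 + (2 + 21)*(-4) = -4/3 + 23*(-4) = -4/3 - 92 = -280/3 ≈ -93.333)
j = 6146560000/81 (j = (-280/3)⁴ = 6146560000/81 ≈ 7.5884e+7)
187*U(F(1, 1)) - j = 187*(-4) - 1*6146560000/81 = -748 - 6146560000/81 = -6146620588/81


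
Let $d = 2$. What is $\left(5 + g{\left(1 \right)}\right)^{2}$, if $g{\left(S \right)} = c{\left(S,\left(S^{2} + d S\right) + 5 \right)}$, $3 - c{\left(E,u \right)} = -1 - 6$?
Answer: $225$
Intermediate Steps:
$c{\left(E,u \right)} = 10$ ($c{\left(E,u \right)} = 3 - \left(-1 - 6\right) = 3 - -7 = 3 + 7 = 10$)
$g{\left(S \right)} = 10$
$\left(5 + g{\left(1 \right)}\right)^{2} = \left(5 + 10\right)^{2} = 15^{2} = 225$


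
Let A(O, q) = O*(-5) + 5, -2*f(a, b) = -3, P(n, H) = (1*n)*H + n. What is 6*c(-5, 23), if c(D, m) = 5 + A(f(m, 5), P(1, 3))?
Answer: 15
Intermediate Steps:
P(n, H) = n + H*n (P(n, H) = n*H + n = H*n + n = n + H*n)
f(a, b) = 3/2 (f(a, b) = -½*(-3) = 3/2)
A(O, q) = 5 - 5*O (A(O, q) = -5*O + 5 = 5 - 5*O)
c(D, m) = 5/2 (c(D, m) = 5 + (5 - 5*3/2) = 5 + (5 - 15/2) = 5 - 5/2 = 5/2)
6*c(-5, 23) = 6*(5/2) = 15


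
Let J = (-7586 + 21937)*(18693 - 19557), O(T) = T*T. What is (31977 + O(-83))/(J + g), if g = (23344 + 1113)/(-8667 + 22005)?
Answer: -518394708/165381358775 ≈ -0.0031345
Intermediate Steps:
O(T) = T²
g = 24457/13338 ≈ 1.8336
J = -12399264 (J = 14351*(-864) = -12399264)
(31977 + O(-83))/(J + g) = (31977 + (-83)²)/(-12399264 + 24457/13338) = (31977 + 6889)/(-165381358775/13338) = 38866*(-13338/165381358775) = -518394708/165381358775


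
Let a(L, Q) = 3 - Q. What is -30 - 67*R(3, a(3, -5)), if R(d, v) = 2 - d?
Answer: 37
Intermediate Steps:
-30 - 67*R(3, a(3, -5)) = -30 - 67*(2 - 1*3) = -30 - 67*(2 - 3) = -30 - 67*(-1) = -30 + 67 = 37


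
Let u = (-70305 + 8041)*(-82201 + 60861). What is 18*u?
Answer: 23916847680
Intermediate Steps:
u = 1328713760 (u = -62264*(-21340) = 1328713760)
18*u = 18*1328713760 = 23916847680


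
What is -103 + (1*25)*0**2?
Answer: -103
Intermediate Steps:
-103 + (1*25)*0**2 = -103 + 25*0 = -103 + 0 = -103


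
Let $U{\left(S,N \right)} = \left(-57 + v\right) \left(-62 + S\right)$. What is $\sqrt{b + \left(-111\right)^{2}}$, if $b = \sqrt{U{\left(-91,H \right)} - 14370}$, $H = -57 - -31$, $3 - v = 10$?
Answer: $\sqrt{12321 + i \sqrt{4578}} \approx 111.0 + 0.3048 i$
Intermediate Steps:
$v = -7$ ($v = 3 - 10 = -7$)
$H = -26$ ($H = -57 + 31 = -26$)
$U{\left(S,N \right)} = 3968 - 64 S$ ($U{\left(S,N \right)} = \left(-57 - 7\right) \left(-62 + S\right) = - 64 \left(-62 + S\right) = 3968 - 64 S$)
$b = i \sqrt{4578}$ ($b = \sqrt{\left(3968 - -5824\right) - 14370} = \sqrt{\left(3968 + 5824\right) - 14370} = \sqrt{9792 - 14370} = \sqrt{-4578} = i \sqrt{4578} \approx 67.661 i$)
$\sqrt{b + \left(-111\right)^{2}} = \sqrt{i \sqrt{4578} + \left(-111\right)^{2}} = \sqrt{i \sqrt{4578} + 12321} = \sqrt{12321 + i \sqrt{4578}}$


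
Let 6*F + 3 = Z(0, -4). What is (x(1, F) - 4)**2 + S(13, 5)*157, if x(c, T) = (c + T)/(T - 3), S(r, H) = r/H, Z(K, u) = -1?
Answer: 257086/605 ≈ 424.94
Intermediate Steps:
F = -2/3 (F = -1/2 + (1/6)*(-1) = -1/2 - 1/6 = -2/3 ≈ -0.66667)
x(c, T) = (T + c)/(-3 + T)
(x(1, F) - 4)**2 + S(13, 5)*157 = ((-2/3 + 1)/(-3 - 2/3) - 4)**2 + (13/5)*157 = ((1/3)/(-11/3) - 4)**2 + (13*(1/5))*157 = (-3/11*1/3 - 4)**2 + (13/5)*157 = (-1/11 - 4)**2 + 2041/5 = (-45/11)**2 + 2041/5 = 2025/121 + 2041/5 = 257086/605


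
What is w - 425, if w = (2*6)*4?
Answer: -377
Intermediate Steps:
w = 48 (w = 12*4 = 48)
w - 425 = 48 - 425 = -377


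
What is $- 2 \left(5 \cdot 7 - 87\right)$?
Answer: $104$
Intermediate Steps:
$- 2 \left(5 \cdot 7 - 87\right) = - 2 \left(35 - 87\right) = \left(-2\right) \left(-52\right) = 104$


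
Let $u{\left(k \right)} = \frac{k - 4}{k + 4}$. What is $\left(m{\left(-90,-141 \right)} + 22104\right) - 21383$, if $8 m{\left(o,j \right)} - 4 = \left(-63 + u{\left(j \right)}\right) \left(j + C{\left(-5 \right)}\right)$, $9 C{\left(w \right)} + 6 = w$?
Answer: $\frac{4494739}{2466} \approx 1822.7$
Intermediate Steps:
$C{\left(w \right)} = - \frac{2}{3} + \frac{w}{9}$
$u{\left(k \right)} = \frac{-4 + k}{4 + k}$
$m{\left(o,j \right)} = \frac{1}{2} + \frac{\left(-63 + \frac{-4 + j}{4 + j}\right) \left(- \frac{11}{9} + j\right)}{8}$ ($m{\left(o,j \right)} = \frac{1}{2} + \frac{\left(-63 + \frac{-4 + j}{4 + j}\right) \left(j + \left(- \frac{2}{3} + \frac{1}{9} \left(-5\right)\right)\right)}{8} = \frac{1}{2} + \frac{\left(-63 + \frac{-4 + j}{4 + j}\right) \left(j - \frac{11}{9}\right)}{8} = \frac{1}{2} + \frac{\left(-63 + \frac{-4 + j}{4 + j}\right) \left(- \frac{11}{9} + j\right)}{8}$)
$\left(m{\left(-90,-141 \right)} + 22104\right) - 21383 = \left(\frac{1480 - -111813 - 279 \left(-141\right)^{2}}{36 \left(4 - 141\right)} + 22104\right) - 21383 = \left(\frac{1480 + 111813 - 5546799}{36 \left(-137\right)} + 22104\right) - 21383 = \left(\frac{1}{36} \left(- \frac{1}{137}\right) \left(1480 + 111813 - 5546799\right) + 22104\right) - 21383 = \left(\frac{1}{36} \left(- \frac{1}{137}\right) \left(-5433506\right) + 22104\right) - 21383 = \left(\frac{2716753}{2466} + 22104\right) - 21383 = \frac{57225217}{2466} - 21383 = \frac{4494739}{2466}$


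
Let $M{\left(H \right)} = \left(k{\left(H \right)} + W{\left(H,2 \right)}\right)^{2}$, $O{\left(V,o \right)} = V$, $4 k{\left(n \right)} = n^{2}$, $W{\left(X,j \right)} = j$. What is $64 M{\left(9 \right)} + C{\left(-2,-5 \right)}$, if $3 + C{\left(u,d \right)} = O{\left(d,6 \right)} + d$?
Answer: $31671$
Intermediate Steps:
$k{\left(n \right)} = \frac{n^{2}}{4}$
$C{\left(u,d \right)} = -3 + 2 d$ ($C{\left(u,d \right)} = -3 + \left(d + d\right) = -3 + 2 d$)
$M{\left(H \right)} = \left(2 + \frac{H^{2}}{4}\right)^{2}$ ($M{\left(H \right)} = \left(\frac{H^{2}}{4} + 2\right)^{2} = \left(2 + \frac{H^{2}}{4}\right)^{2}$)
$64 M{\left(9 \right)} + C{\left(-2,-5 \right)} = 64 \frac{\left(8 + 9^{2}\right)^{2}}{16} + \left(-3 + 2 \left(-5\right)\right) = 64 \frac{\left(8 + 81\right)^{2}}{16} - 13 = 64 \frac{89^{2}}{16} - 13 = 64 \cdot \frac{1}{16} \cdot 7921 - 13 = 64 \cdot \frac{7921}{16} - 13 = 31684 - 13 = 31671$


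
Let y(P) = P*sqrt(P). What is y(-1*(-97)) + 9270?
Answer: 9270 + 97*sqrt(97) ≈ 10225.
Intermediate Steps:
y(P) = P**(3/2)
y(-1*(-97)) + 9270 = (-1*(-97))**(3/2) + 9270 = 97**(3/2) + 9270 = 97*sqrt(97) + 9270 = 9270 + 97*sqrt(97)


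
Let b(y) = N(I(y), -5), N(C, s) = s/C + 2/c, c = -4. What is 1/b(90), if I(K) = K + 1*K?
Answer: -36/19 ≈ -1.8947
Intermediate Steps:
I(K) = 2*K (I(K) = K + K = 2*K)
N(C, s) = -½ + s/C (N(C, s) = s/C + 2/(-4) = s/C + 2*(-¼) = s/C - ½ = -½ + s/C)
b(y) = (-5 - y)/(2*y) (b(y) = (-5 - y)/((2*y)) = (1/(2*y))*(-5 - y) = (-5 - y)/(2*y))
1/b(90) = 1/((½)*(-5 - 1*90)/90) = 1/((½)*(1/90)*(-5 - 90)) = 1/((½)*(1/90)*(-95)) = 1/(-19/36) = -36/19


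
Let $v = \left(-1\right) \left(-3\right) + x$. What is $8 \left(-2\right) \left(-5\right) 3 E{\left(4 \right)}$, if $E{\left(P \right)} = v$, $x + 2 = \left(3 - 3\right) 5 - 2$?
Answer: $-240$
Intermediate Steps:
$x = -4$ ($x = -2 - \left(2 - \left(3 - 3\right) 5\right) = -2 + \left(0 \cdot 5 - 2\right) = -2 + \left(0 - 2\right) = -2 - 2 = -4$)
$v = -1$ ($v = \left(-1\right) \left(-3\right) - 4 = 3 - 4 = -1$)
$E{\left(P \right)} = -1$
$8 \left(-2\right) \left(-5\right) 3 E{\left(4 \right)} = 8 \left(-2\right) \left(-5\right) 3 \left(-1\right) = - 16 \left(\left(-15\right) \left(-1\right)\right) = \left(-16\right) 15 = -240$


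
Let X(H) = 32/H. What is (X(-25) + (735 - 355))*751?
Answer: 7110468/25 ≈ 2.8442e+5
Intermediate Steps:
(X(-25) + (735 - 355))*751 = (32/(-25) + (735 - 355))*751 = (32*(-1/25) + 380)*751 = (-32/25 + 380)*751 = (9468/25)*751 = 7110468/25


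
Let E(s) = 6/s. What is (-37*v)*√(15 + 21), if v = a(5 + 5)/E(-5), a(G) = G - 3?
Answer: 1295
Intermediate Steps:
a(G) = -3 + G
v = -35/6 (v = (-3 + (5 + 5))/((6/(-5))) = (-3 + 10)/((6*(-⅕))) = 7/(-6/5) = 7*(-⅚) = -35/6 ≈ -5.8333)
(-37*v)*√(15 + 21) = (-37*(-35/6))*√(15 + 21) = 1295*√36/6 = (1295/6)*6 = 1295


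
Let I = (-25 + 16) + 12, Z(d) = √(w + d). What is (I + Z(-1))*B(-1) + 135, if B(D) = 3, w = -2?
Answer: 144 + 3*I*√3 ≈ 144.0 + 5.1962*I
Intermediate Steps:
Z(d) = √(-2 + d)
I = 3 (I = -9 + 12 = 3)
(I + Z(-1))*B(-1) + 135 = (3 + √(-2 - 1))*3 + 135 = (3 + √(-3))*3 + 135 = (3 + I*√3)*3 + 135 = (9 + 3*I*√3) + 135 = 144 + 3*I*√3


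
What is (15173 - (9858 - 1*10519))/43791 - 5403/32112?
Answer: 30206515/156246288 ≈ 0.19333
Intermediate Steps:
(15173 - (9858 - 1*10519))/43791 - 5403/32112 = (15173 - (9858 - 10519))*(1/43791) - 5403*1/32112 = (15173 - 1*(-661))*(1/43791) - 1801/10704 = (15173 + 661)*(1/43791) - 1801/10704 = 15834*(1/43791) - 1801/10704 = 5278/14597 - 1801/10704 = 30206515/156246288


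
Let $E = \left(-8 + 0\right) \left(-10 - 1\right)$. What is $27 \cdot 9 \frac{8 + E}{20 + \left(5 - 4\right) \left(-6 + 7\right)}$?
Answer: $\frac{7776}{7} \approx 1110.9$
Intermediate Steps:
$E = 88$ ($E = \left(-8\right) \left(-11\right) = 88$)
$27 \cdot 9 \frac{8 + E}{20 + \left(5 - 4\right) \left(-6 + 7\right)} = 27 \cdot 9 \frac{8 + 88}{20 + \left(5 - 4\right) \left(-6 + 7\right)} = 243 \frac{96}{20 + 1 \cdot 1} = 243 \frac{96}{20 + 1} = 243 \cdot \frac{96}{21} = 243 \cdot 96 \cdot \frac{1}{21} = 243 \cdot \frac{32}{7} = \frac{7776}{7}$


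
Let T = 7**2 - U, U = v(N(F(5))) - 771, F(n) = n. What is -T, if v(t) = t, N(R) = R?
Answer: -815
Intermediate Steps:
U = -766 (U = 5 - 771 = -766)
T = 815 (T = 7**2 - 1*(-766) = 49 + 766 = 815)
-T = -1*815 = -815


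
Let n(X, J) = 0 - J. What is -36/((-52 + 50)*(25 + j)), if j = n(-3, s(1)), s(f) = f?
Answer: ¾ ≈ 0.75000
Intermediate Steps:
n(X, J) = -J
j = -1 (j = -1*1 = -1)
-36/((-52 + 50)*(25 + j)) = -36/((-52 + 50)*(25 - 1)) = -36/(-2*24) = -36/(-48) = -1/48*(-36) = ¾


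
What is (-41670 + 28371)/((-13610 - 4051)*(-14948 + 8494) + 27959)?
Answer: -13299/114012053 ≈ -0.00011665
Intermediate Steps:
(-41670 + 28371)/((-13610 - 4051)*(-14948 + 8494) + 27959) = -13299/(-17661*(-6454) + 27959) = -13299/(113984094 + 27959) = -13299/114012053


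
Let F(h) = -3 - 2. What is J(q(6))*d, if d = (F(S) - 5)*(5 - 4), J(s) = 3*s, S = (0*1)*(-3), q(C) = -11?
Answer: 330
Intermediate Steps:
S = 0 (S = 0*(-3) = 0)
F(h) = -5
d = -10 (d = (-5 - 5)*(5 - 4) = -10*1 = -10)
J(q(6))*d = (3*(-11))*(-10) = -33*(-10) = 330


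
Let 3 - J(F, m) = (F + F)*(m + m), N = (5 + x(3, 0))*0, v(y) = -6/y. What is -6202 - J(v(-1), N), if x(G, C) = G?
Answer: -6205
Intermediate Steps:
N = 0 (N = (5 + 3)*0 = 8*0 = 0)
J(F, m) = 3 - 4*F*m (J(F, m) = 3 - (F + F)*(m + m) = 3 - 2*F*2*m = 3 - 4*F*m)
-6202 - J(v(-1), N) = -6202 - (3 - 4*(-6/(-1))*0) = -6202 - (3 - 4*(-6*(-1))*0) = -6202 - (3 - 4*6*0) = -6202 - (3 + 0) = -6202 - 1*3 = -6202 - 3 = -6205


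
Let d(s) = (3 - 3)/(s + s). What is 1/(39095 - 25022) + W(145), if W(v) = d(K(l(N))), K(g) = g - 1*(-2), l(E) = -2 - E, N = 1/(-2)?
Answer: 1/14073 ≈ 7.1058e-5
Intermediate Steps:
N = -1/2 ≈ -0.50000
K(g) = 2 + g (K(g) = g + 2 = 2 + g)
d(s) = 0 (d(s) = 0/((2*s)) = 0*(1/(2*s)) = 0)
W(v) = 0
1/(39095 - 25022) + W(145) = 1/(39095 - 25022) + 0 = 1/14073 + 0 = 1/14073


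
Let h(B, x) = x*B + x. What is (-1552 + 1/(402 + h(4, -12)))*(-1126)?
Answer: 298830829/171 ≈ 1.7475e+6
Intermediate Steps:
h(B, x) = x + B*x (h(B, x) = B*x + x = x + B*x)
(-1552 + 1/(402 + h(4, -12)))*(-1126) = (-1552 + 1/(402 - 12*(1 + 4)))*(-1126) = (-1552 + 1/(402 - 12*5))*(-1126) = (-1552 + 1/(402 - 60))*(-1126) = (-1552 + 1/342)*(-1126) = -530783/342*(-1126) = 298830829/171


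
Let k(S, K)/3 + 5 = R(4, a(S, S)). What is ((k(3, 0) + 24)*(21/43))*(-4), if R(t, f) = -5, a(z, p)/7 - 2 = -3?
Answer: 504/43 ≈ 11.721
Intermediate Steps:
a(z, p) = -7 (a(z, p) = 14 + 7*(-3) = 14 - 21 = -7)
k(S, K) = -30 (k(S, K) = -15 + 3*(-5) = -15 - 15 = -30)
((k(3, 0) + 24)*(21/43))*(-4) = ((-30 + 24)*(21/43))*(-4) = -126/43*(-4) = 504/43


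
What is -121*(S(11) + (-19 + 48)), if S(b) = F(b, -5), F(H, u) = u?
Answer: -2904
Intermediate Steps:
S(b) = -5
-121*(S(11) + (-19 + 48)) = -121*(-5 + (-19 + 48)) = -121*(-5 + 29) = -121*24 = -2904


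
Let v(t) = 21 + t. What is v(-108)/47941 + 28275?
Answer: 1355531688/47941 ≈ 28275.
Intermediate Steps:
v(-108)/47941 + 28275 = (21 - 108)/47941 + 28275 = -87*1/47941 + 28275 = -87/47941 + 28275 = 1355531688/47941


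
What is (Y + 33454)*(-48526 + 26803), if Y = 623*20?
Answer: -997389822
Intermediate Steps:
Y = 12460
(Y + 33454)*(-48526 + 26803) = (12460 + 33454)*(-48526 + 26803) = 45914*(-21723) = -997389822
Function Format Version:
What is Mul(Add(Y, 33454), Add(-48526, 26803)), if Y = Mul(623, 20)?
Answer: -997389822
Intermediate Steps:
Y = 12460
Mul(Add(Y, 33454), Add(-48526, 26803)) = Mul(Add(12460, 33454), Add(-48526, 26803)) = Mul(45914, -21723) = -997389822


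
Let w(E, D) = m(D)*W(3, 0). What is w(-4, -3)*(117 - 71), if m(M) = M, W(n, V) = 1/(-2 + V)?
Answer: 69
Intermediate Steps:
w(E, D) = -D/2 (w(E, D) = D/(-2 + 0) = D/(-2) = D*(-½) = -D/2)
w(-4, -3)*(117 - 71) = (-½*(-3))*(117 - 71) = (3/2)*46 = 69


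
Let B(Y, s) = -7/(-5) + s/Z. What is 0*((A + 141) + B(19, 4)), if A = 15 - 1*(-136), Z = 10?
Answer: 0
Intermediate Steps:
A = 151 (A = 15 + 136 = 151)
B(Y, s) = 7/5 + s/10 (B(Y, s) = -7/(-5) + s/10 = -7*(-1/5) + s*(1/10) = 7/5 + s/10)
0*((A + 141) + B(19, 4)) = 0*((151 + 141) + (7/5 + (1/10)*4)) = 0*(292 + (7/5 + 2/5)) = 0*(292 + 9/5) = 0*(1469/5) = 0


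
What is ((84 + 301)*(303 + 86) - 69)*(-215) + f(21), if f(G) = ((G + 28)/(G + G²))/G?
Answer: -6372558719/198 ≈ -3.2185e+7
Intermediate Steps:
f(G) = (28 + G)/(G*(G + G²)) (f(G) = ((28 + G)/(G + G²))/G = (28 + G)/(G*(G + G²)))
((84 + 301)*(303 + 86) - 69)*(-215) + f(21) = ((84 + 301)*(303 + 86) - 69)*(-215) + (28 + 21)/(21²*(1 + 21)) = (385*389 - 69)*(-215) + (1/441)*49/22 = (149765 - 69)*(-215) + (1/441)*(1/22)*49 = 149696*(-215) + 1/198 = -32184640 + 1/198 = -6372558719/198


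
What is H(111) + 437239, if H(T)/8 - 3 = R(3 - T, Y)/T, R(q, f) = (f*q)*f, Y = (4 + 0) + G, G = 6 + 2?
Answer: 16137259/37 ≈ 4.3614e+5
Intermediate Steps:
G = 8
Y = 12 (Y = (4 + 0) + 8 = 4 + 8 = 12)
R(q, f) = q*f²
H(T) = 24 + 8*(432 - 144*T)/T (H(T) = 24 + 8*(((3 - T)*12²)/T) = 24 + 8*(((3 - T)*144)/T) = 24 + 8*((432 - 144*T)/T) = 24 + 8*(432 - 144*T)/T)
H(111) + 437239 = (-1128 + 3456/111) + 437239 = (-1128 + 3456*(1/111)) + 437239 = (-1128 + 1152/37) + 437239 = -40584/37 + 437239 = 16137259/37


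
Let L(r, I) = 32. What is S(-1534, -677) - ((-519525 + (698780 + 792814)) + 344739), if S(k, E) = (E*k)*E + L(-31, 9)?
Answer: -704393462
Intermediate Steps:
S(k, E) = 32 + k*E² (S(k, E) = (E*k)*E + 32 = k*E² + 32 = 32 + k*E²)
S(-1534, -677) - ((-519525 + (698780 + 792814)) + 344739) = (32 - 1534*(-677)²) - ((-519525 + (698780 + 792814)) + 344739) = (32 - 1534*458329) - ((-519525 + 1491594) + 344739) = (32 - 703076686) - (972069 + 344739) = -703076654 - 1*1316808 = -703076654 - 1316808 = -704393462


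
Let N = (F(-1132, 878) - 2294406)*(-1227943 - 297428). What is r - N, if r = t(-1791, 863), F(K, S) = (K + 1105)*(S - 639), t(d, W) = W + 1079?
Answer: -3509663591747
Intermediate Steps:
t(d, W) = 1079 + W
F(K, S) = (-639 + S)*(1105 + K) (F(K, S) = (1105 + K)*(-639 + S) = (-639 + S)*(1105 + K))
r = 1942 (r = 1079 + 863 = 1942)
N = 3509663593689 (N = ((-706095 - 639*(-1132) + 1105*878 - 1132*878) - 2294406)*(-1227943 - 297428) = ((-706095 + 723348 + 970190 - 993896) - 2294406)*(-1525371) = (-6453 - 2294406)*(-1525371) = -2300859*(-1525371) = 3509663593689)
r - N = 1942 - 1*3509663593689 = 1942 - 3509663593689 = -3509663591747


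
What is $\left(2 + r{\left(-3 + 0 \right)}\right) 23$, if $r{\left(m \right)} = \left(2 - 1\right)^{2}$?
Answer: $69$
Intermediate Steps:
$r{\left(m \right)} = 1$ ($r{\left(m \right)} = 1^{2} = 1$)
$\left(2 + r{\left(-3 + 0 \right)}\right) 23 = \left(2 + 1\right) 23 = 3 \cdot 23 = 69$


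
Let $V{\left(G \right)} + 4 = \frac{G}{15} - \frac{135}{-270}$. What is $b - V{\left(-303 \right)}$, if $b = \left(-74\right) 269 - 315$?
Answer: $- \frac{201973}{10} \approx -20197.0$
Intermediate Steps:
$V{\left(G \right)} = - \frac{7}{2} + \frac{G}{15}$ ($V{\left(G \right)} = -4 + \left(\frac{G}{15} - \frac{135}{-270}\right) = -4 + \left(G \frac{1}{15} - - \frac{1}{2}\right) = -4 + \left(\frac{G}{15} + \frac{1}{2}\right) = -4 + \left(\frac{1}{2} + \frac{G}{15}\right) = - \frac{7}{2} + \frac{G}{15}$)
$b = -20221$ ($b = -19906 - 315 = -20221$)
$b - V{\left(-303 \right)} = -20221 - \left(- \frac{7}{2} + \frac{1}{15} \left(-303\right)\right) = -20221 - \left(- \frac{7}{2} - \frac{101}{5}\right) = -20221 - - \frac{237}{10} = -20221 + \frac{237}{10} = - \frac{201973}{10}$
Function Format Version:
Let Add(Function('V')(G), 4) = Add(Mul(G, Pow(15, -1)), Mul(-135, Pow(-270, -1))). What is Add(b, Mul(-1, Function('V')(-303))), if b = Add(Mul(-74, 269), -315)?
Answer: Rational(-201973, 10) ≈ -20197.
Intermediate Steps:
Function('V')(G) = Add(Rational(-7, 2), Mul(Rational(1, 15), G)) (Function('V')(G) = Add(-4, Add(Mul(G, Pow(15, -1)), Mul(-135, Pow(-270, -1)))) = Add(-4, Add(Mul(G, Rational(1, 15)), Mul(-135, Rational(-1, 270)))) = Add(-4, Add(Mul(Rational(1, 15), G), Rational(1, 2))) = Add(-4, Add(Rational(1, 2), Mul(Rational(1, 15), G))) = Add(Rational(-7, 2), Mul(Rational(1, 15), G)))
b = -20221 (b = Add(-19906, -315) = -20221)
Add(b, Mul(-1, Function('V')(-303))) = Add(-20221, Mul(-1, Add(Rational(-7, 2), Mul(Rational(1, 15), -303)))) = Add(-20221, Mul(-1, Add(Rational(-7, 2), Rational(-101, 5)))) = Add(-20221, Mul(-1, Rational(-237, 10))) = Add(-20221, Rational(237, 10)) = Rational(-201973, 10)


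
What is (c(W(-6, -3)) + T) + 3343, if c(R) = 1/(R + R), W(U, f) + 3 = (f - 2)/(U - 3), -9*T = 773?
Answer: 1289735/396 ≈ 3256.9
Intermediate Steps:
T = -773/9 (T = -1/9*773 = -773/9 ≈ -85.889)
W(U, f) = -3 + (-2 + f)/(-3 + U) (W(U, f) = -3 + (f - 2)/(U - 3) = -3 + (-2 + f)/(-3 + U))
c(R) = 1/(2*R)
(c(W(-6, -3)) + T) + 3343 = (1/(2*(((7 - 3 - 3*(-6))/(-3 - 6)))) - 773/9) + 3343 = (1/(2*(((7 - 3 + 18)/(-9)))) - 773/9) + 3343 = (1/(2*((-1/9*22))) - 773/9) + 3343 = (1/(2*(-22/9)) - 773/9) + 3343 = ((1/2)*(-9/22) - 773/9) + 3343 = (-9/44 - 773/9) + 3343 = -34093/396 + 3343 = 1289735/396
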